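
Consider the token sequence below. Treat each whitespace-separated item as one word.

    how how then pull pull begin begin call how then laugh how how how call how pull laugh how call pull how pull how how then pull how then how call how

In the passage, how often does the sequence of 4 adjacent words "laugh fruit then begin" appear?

0

Scanning the 29 overlapping 4-gram windows for "laugh fruit then begin":
  (none found)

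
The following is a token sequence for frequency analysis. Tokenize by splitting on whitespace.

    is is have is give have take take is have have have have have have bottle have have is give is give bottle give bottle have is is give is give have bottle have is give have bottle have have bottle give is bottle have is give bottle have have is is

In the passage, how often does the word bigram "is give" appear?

Scanning the 51 overlapping bigram windows for "is give":
  position 4–5: is give
  position 19–20: is give
  position 21–22: is give
  position 28–29: is give
  position 30–31: is give
  position 35–36: is give
  position 46–47: is give

7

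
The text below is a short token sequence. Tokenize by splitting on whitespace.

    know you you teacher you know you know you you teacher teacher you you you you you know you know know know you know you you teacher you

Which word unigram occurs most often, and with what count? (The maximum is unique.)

Unigram frequencies (highest first):
  you: 16
  know: 8
  teacher: 4

"you", 16 times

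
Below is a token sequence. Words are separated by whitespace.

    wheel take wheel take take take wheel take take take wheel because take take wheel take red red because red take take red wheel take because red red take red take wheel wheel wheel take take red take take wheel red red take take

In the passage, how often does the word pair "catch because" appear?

Scanning the 43 overlapping bigram windows for "catch because":
  (none found)

0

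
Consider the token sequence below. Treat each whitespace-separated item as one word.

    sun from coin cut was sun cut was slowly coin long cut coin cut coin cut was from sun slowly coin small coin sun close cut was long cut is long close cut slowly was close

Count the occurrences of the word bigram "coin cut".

3

Scanning the 35 overlapping bigram windows for "coin cut":
  position 3–4: coin cut
  position 13–14: coin cut
  position 15–16: coin cut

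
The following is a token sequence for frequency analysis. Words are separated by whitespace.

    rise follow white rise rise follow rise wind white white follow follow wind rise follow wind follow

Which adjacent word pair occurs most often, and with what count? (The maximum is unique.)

"rise follow", 3 times

Bigram frequencies (highest first):
  rise follow: 3
  follow wind: 2
  follow white: 1
  white rise: 1
  rise rise: 1
  follow rise: 1
  … (7 more, each ≤ 1)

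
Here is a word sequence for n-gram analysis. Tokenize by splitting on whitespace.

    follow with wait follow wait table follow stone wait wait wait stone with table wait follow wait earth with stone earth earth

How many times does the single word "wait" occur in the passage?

7

Scanning the 22 tokens for "wait":
  position 3: wait
  position 5: wait
  position 9: wait
  position 10: wait
  position 11: wait
  position 15: wait
  position 17: wait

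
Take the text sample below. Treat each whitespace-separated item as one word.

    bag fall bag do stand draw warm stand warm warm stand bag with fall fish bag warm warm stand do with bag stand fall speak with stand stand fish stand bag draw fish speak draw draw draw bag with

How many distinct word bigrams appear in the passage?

39 tokens → 38 bigram windows in total.
Repeated bigrams (each contributes count−1 duplicates):
  warm stand: 3
  bag with: 2
  draw draw: 2
  stand bag: 2
  warm warm: 2
6 duplicate windows → 38 − 6 = 32 distinct.

32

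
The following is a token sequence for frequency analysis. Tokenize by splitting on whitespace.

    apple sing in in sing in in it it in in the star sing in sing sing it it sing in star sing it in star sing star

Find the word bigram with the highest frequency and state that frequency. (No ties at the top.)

"sing in", 4 times

Bigram frequencies (highest first):
  sing in: 4
  in in: 3
  star sing: 3
  in sing: 2
  it it: 2
  it in: 2
  … (9 more, each ≤ 2)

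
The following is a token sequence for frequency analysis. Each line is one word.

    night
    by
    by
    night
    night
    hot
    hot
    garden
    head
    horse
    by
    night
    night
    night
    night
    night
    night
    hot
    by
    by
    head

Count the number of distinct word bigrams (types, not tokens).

12

21 tokens → 20 bigram windows in total.
Repeated bigrams (each contributes count−1 duplicates):
  night night: 6
  by by: 2
  by night: 2
  night hot: 2
8 duplicate windows → 20 − 8 = 12 distinct.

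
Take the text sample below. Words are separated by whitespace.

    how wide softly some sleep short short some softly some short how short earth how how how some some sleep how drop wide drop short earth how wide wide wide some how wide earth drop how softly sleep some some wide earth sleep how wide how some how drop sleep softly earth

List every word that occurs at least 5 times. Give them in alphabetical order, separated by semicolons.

earth; how; short; sleep; some; wide

Unigram counts meeting the condition (at least 5 times):
  earth: 5
  how: 12
  short: 5
  sleep: 5
  some: 9
  wide: 8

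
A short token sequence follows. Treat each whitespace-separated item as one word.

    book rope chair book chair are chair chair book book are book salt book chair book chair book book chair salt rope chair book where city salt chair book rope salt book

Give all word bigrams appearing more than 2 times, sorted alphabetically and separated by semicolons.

Bigram counts meeting the condition (more than 2 times):
  book chair: 4
  chair book: 6

book chair; chair book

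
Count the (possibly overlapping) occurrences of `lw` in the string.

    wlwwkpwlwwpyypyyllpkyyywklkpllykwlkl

2

Sliding a length-2 window over the 36 characters (35 positions):
  position 2–3: lw
  position 8–9: lw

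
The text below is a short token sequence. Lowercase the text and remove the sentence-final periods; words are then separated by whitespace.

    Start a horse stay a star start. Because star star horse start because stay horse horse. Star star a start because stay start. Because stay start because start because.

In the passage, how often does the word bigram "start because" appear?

Scanning the 28 overlapping bigram windows for "start because":
  position 7–8: start because
  position 12–13: start because
  position 20–21: start because
  position 23–24: start because
  position 26–27: start because
  position 28–29: start because

6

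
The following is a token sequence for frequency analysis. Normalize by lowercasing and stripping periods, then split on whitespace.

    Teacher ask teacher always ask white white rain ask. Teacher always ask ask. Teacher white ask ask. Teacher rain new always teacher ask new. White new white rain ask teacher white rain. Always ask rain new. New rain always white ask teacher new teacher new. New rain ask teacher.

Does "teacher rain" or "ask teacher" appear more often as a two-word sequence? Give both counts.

"ask teacher" (7 vs 1)

"teacher rain": 1 occurrence
"ask teacher": 7 occurrences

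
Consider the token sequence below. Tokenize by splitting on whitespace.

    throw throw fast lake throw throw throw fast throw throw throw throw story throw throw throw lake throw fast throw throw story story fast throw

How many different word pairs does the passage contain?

25 tokens → 24 bigram windows in total.
Repeated bigrams (each contributes count−1 duplicates):
  throw throw: 9
  fast throw: 3
  throw fast: 3
  lake throw: 2
  throw story: 2
14 duplicate windows → 24 − 14 = 10 distinct.

10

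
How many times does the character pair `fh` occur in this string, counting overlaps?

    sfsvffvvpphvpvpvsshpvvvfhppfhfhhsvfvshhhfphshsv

3

Sliding a length-2 window over the 47 characters (46 positions):
  position 24–25: fh
  position 28–29: fh
  position 30–31: fh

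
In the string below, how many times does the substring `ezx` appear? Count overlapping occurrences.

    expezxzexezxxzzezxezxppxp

4

Sliding a length-3 window over the 25 characters (23 positions):
  position 4–6: ezx
  position 10–12: ezx
  position 16–18: ezx
  position 19–21: ezx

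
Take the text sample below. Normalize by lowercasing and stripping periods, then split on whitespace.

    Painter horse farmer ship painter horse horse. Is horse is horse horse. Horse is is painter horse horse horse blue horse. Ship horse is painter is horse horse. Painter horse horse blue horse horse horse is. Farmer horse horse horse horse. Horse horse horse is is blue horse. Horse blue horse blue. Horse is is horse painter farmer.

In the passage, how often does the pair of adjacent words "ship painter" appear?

1

Scanning the 57 overlapping bigram windows for "ship painter":
  position 4–5: ship painter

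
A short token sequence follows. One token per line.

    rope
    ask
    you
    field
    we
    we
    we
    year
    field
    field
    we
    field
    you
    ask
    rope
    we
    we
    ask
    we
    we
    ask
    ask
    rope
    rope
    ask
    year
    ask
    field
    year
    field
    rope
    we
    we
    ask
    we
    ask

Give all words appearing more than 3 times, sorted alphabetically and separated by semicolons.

Unigram counts meeting the condition (more than 3 times):
  ask: 9
  field: 6
  rope: 5
  we: 11

ask; field; rope; we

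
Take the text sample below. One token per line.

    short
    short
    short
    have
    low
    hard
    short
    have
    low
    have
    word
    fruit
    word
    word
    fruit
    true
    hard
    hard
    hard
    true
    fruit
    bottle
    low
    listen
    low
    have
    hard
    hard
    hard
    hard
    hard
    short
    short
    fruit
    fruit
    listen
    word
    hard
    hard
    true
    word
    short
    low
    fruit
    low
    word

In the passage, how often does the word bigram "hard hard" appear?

7

Scanning the 45 overlapping bigram windows for "hard hard":
  position 17–18: hard hard
  position 18–19: hard hard
  position 27–28: hard hard
  position 28–29: hard hard
  position 29–30: hard hard
  position 30–31: hard hard
  position 38–39: hard hard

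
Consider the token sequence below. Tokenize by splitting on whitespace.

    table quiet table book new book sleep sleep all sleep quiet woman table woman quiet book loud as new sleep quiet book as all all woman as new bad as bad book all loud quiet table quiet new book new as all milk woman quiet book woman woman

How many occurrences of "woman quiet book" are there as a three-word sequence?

Scanning the 46 overlapping trigram windows for "woman quiet book":
  position 14–16: woman quiet book
  position 44–46: woman quiet book

2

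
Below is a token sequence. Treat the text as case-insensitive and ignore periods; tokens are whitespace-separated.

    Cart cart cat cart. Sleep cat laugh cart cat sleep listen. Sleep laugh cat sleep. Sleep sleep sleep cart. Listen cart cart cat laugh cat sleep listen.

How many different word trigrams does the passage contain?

27 tokens → 25 trigram windows in total.
Repeated trigrams (each contributes count−1 duplicates):
  cart cart cat: 2
  cat sleep listen: 2
  laugh cat sleep: 2
  sleep sleep sleep: 2
4 duplicate windows → 25 − 4 = 21 distinct.

21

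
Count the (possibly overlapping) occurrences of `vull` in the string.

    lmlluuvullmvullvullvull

Sliding a length-4 window over the 23 characters (20 positions):
  position 7–10: vull
  position 12–15: vull
  position 16–19: vull
  position 20–23: vull

4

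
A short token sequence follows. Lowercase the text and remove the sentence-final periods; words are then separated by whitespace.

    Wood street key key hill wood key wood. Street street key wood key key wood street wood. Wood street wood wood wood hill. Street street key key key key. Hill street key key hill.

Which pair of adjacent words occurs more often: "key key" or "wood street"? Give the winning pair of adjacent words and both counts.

"key key" (6 vs 4)

"key key": 6 occurrences
"wood street": 4 occurrences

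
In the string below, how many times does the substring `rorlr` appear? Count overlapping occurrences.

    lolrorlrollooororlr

Sliding a length-5 window over the 19 characters (15 positions):
  position 4–8: rorlr
  position 15–19: rorlr

2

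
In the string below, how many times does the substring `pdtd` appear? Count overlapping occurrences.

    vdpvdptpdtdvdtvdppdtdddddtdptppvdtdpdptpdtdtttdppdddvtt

3

Sliding a length-4 window over the 55 characters (52 positions):
  position 8–11: pdtd
  position 18–21: pdtd
  position 40–43: pdtd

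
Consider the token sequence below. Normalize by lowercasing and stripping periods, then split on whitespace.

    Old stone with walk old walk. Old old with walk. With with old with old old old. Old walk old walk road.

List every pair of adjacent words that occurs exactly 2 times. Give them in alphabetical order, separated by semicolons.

Bigram counts meeting the condition (exactly 2 times):
  old with: 2
  with old: 2
  with walk: 2

old with; with old; with walk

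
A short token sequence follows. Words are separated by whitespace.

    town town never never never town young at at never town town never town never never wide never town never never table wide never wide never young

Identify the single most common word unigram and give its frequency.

Unigram frequencies (highest first):
  never: 12
  town: 7
  wide: 3
  young: 2
  at: 2
  table: 1

"never", 12 times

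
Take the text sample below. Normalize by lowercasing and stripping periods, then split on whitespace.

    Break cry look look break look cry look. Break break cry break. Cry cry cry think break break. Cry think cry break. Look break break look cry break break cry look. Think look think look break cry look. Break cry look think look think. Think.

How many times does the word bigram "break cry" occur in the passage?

Scanning the 44 overlapping bigram windows for "break cry":
  position 1–2: break cry
  position 10–11: break cry
  position 12–13: break cry
  position 18–19: break cry
  position 29–30: break cry
  position 36–37: break cry
  position 39–40: break cry

7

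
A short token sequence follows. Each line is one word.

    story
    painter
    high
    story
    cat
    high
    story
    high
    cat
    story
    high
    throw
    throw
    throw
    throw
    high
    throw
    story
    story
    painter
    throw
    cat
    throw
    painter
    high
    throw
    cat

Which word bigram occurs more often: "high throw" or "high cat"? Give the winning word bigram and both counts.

"high throw" (3 vs 1)

"high throw": 3 occurrences
"high cat": 1 occurrence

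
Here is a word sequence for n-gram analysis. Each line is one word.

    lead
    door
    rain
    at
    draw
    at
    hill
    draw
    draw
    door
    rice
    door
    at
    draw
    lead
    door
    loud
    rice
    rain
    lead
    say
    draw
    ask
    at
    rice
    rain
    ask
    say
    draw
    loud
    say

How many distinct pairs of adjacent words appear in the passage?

26

31 tokens → 30 bigram windows in total.
Repeated bigrams (each contributes count−1 duplicates):
  at draw: 2
  lead door: 2
  rice rain: 2
  say draw: 2
4 duplicate windows → 30 − 4 = 26 distinct.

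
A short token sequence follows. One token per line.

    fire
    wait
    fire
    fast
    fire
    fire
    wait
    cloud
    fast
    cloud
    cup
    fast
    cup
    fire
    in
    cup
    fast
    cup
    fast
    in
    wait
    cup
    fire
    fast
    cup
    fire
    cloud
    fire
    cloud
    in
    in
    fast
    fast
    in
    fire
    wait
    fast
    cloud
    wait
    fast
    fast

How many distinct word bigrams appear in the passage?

26

41 tokens → 40 bigram windows in total.
Repeated bigrams (each contributes count−1 duplicates):
  cup fast: 3
  cup fire: 3
  fast cup: 3
  fire wait: 3
  fast cloud: 2
  fast fast: 2
  fast in: 2
  fire cloud: 2
  … (2 more repeated)
14 duplicate windows → 40 − 14 = 26 distinct.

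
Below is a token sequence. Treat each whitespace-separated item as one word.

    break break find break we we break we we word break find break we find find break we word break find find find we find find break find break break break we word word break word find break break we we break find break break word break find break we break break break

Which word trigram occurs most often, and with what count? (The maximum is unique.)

"break find break", 5 times

Trigram frequencies (highest first):
  break find break: 5
  find break we: 4
  break we we: 3
  word break find: 3
  find break break: 3
  we we break: 2
  … (25 more, each ≤ 2)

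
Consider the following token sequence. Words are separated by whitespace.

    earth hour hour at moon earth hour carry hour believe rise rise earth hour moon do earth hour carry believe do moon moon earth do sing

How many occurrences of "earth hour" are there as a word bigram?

4

Scanning the 25 overlapping bigram windows for "earth hour":
  position 1–2: earth hour
  position 6–7: earth hour
  position 13–14: earth hour
  position 17–18: earth hour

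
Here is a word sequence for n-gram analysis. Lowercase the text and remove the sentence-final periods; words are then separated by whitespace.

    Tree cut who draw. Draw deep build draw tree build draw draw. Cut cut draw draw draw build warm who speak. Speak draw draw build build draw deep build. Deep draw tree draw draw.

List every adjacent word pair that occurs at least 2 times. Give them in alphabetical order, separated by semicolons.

build draw; deep build; draw build; draw deep; draw draw; draw tree

Bigram counts meeting the condition (at least 2 times):
  build draw: 3
  deep build: 2
  draw build: 2
  draw deep: 2
  draw draw: 6
  draw tree: 2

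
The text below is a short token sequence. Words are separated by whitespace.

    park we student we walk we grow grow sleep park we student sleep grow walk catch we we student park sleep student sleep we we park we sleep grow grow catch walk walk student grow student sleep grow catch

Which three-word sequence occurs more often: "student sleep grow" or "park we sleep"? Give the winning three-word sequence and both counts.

"student sleep grow" (2 vs 1)

"student sleep grow": 2 occurrences
"park we sleep": 1 occurrence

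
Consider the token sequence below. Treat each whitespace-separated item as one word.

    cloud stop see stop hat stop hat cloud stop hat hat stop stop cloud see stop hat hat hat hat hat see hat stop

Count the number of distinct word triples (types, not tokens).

18

24 tokens → 22 trigram windows in total.
Repeated trigrams (each contributes count−1 duplicates):
  hat hat hat: 3
  see stop hat: 2
  stop hat hat: 2
4 duplicate windows → 22 − 4 = 18 distinct.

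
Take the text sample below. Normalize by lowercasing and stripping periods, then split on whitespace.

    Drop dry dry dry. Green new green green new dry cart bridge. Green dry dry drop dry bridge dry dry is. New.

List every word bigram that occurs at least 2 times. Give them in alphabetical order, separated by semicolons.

drop dry; dry dry; green new

Bigram counts meeting the condition (at least 2 times):
  drop dry: 2
  dry dry: 4
  green new: 2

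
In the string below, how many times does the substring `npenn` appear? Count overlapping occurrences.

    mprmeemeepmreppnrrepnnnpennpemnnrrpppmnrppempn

Sliding a length-5 window over the 46 characters (42 positions):
  position 23–27: npenn

1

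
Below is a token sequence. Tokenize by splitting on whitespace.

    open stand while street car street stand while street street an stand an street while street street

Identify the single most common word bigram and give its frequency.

Bigram frequencies (highest first):
  while street: 3
  stand while: 2
  street street: 2
  open stand: 1
  street car: 1
  car street: 1
  … (6 more, each ≤ 1)

"while street", 3 times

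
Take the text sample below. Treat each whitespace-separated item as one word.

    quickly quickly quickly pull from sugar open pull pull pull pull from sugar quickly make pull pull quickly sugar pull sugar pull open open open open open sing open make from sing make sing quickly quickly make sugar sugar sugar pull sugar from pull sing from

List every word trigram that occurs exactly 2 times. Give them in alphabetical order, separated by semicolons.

pull from sugar; pull pull pull; sugar pull sugar

Trigram counts meeting the condition (exactly 2 times):
  pull from sugar: 2
  pull pull pull: 2
  sugar pull sugar: 2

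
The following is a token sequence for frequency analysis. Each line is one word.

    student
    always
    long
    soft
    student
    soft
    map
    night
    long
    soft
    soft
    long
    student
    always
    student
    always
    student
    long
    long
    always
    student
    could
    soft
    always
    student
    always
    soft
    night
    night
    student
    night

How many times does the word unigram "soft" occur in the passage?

6

Scanning the 31 tokens for "soft":
  position 4: soft
  position 6: soft
  position 10: soft
  position 11: soft
  position 23: soft
  position 27: soft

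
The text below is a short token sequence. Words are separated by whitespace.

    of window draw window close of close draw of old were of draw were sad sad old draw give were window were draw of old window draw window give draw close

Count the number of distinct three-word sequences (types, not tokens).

31 tokens → 29 trigram windows in total.
Repeated trigrams (each contributes count−1 duplicates):
  draw of old: 2
  window draw window: 2
2 duplicate windows → 29 − 2 = 27 distinct.

27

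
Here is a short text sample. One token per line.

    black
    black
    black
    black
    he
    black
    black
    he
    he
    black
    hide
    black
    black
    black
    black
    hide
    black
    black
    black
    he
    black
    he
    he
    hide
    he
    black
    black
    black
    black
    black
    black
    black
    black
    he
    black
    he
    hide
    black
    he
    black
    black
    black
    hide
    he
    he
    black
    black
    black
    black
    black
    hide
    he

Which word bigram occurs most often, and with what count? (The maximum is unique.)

"black black", 22 times

Bigram frequencies (highest first):
  black black: 22
  black he: 7
  he black: 7
  black hide: 4
  he he: 3
  hide black: 3
  … (2 more, each ≤ 3)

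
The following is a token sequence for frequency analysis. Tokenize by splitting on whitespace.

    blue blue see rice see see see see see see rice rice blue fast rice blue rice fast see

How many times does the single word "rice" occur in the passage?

5

Scanning the 19 tokens for "rice":
  position 4: rice
  position 11: rice
  position 12: rice
  position 15: rice
  position 17: rice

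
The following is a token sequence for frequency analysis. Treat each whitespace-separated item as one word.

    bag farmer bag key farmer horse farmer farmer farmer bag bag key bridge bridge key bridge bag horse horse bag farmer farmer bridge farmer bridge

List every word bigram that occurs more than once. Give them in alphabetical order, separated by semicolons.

bag farmer; bag key; farmer bag; farmer bridge; farmer farmer; key bridge

Bigram counts meeting the condition (more than once):
  bag farmer: 2
  bag key: 2
  farmer bag: 2
  farmer bridge: 2
  farmer farmer: 3
  key bridge: 2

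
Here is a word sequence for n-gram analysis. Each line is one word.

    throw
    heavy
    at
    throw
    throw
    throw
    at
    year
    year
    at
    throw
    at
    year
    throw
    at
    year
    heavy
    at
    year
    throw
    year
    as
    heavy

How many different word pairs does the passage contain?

13

23 tokens → 22 bigram windows in total.
Repeated bigrams (each contributes count−1 duplicates):
  at year: 4
  throw at: 3
  at throw: 2
  heavy at: 2
  throw throw: 2
  year throw: 2
9 duplicate windows → 22 − 9 = 13 distinct.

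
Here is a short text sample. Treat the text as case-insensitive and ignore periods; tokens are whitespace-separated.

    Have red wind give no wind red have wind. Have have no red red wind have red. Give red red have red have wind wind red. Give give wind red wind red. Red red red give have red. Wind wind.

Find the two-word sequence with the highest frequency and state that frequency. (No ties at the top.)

"red red", 5 times

Bigram frequencies (highest first):
  red red: 5
  have red: 4
  red wind: 4
  wind red: 4
  red have: 3
  red give: 3
  … (13 more, each ≤ 2)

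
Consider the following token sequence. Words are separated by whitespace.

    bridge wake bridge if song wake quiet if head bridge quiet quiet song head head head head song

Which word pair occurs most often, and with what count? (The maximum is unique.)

"head head", 3 times

Bigram frequencies (highest first):
  head head: 3
  bridge wake: 1
  wake bridge: 1
  bridge if: 1
  if song: 1
  song wake: 1
  … (9 more, each ≤ 1)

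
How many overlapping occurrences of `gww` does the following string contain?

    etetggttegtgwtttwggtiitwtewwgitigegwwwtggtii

Sliding a length-3 window over the 44 characters (42 positions):
  position 35–37: gww

1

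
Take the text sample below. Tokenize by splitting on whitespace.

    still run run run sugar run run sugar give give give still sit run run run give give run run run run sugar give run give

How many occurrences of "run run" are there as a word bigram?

8

Scanning the 25 overlapping bigram windows for "run run":
  position 2–3: run run
  position 3–4: run run
  position 6–7: run run
  position 14–15: run run
  position 15–16: run run
  position 19–20: run run
  position 20–21: run run
  position 21–22: run run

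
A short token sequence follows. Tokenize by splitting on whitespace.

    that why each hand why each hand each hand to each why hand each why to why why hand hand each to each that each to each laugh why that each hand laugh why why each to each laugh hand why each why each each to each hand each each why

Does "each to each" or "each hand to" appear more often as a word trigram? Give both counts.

"each to each": 4 occurrences
"each hand to": 1 occurrence

"each to each" (4 vs 1)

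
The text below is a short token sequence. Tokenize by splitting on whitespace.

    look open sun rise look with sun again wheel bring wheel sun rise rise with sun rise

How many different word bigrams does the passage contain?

17 tokens → 16 bigram windows in total.
Repeated bigrams (each contributes count−1 duplicates):
  sun rise: 3
  with sun: 2
3 duplicate windows → 16 − 3 = 13 distinct.

13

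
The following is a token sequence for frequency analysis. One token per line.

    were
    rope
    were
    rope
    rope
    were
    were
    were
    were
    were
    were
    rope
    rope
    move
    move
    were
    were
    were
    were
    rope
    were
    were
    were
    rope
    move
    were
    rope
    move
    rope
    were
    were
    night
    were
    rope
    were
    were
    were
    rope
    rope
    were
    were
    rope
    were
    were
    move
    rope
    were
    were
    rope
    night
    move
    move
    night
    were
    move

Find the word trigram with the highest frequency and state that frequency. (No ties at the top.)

"were were were", 8 times

Trigram frequencies (highest first):
  were were were: 8
  rope were were: 7
  were were rope: 6
  were rope were: 4
  were rope rope: 3
  rope rope were: 2
  … (21 more, each ≤ 2)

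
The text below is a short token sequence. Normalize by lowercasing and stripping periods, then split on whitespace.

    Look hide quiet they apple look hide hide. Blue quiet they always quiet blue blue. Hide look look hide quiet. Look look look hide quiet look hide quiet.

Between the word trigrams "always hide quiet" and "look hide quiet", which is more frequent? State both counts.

"always hide quiet": 0 occurrences
"look hide quiet": 4 occurrences

"look hide quiet" (4 vs 0)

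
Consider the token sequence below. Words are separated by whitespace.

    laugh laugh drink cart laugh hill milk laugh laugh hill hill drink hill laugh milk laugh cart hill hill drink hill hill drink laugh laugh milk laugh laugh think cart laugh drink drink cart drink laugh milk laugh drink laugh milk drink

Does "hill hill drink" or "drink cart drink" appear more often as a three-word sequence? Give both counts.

"hill hill drink": 3 occurrences
"drink cart drink": 1 occurrence

"hill hill drink" (3 vs 1)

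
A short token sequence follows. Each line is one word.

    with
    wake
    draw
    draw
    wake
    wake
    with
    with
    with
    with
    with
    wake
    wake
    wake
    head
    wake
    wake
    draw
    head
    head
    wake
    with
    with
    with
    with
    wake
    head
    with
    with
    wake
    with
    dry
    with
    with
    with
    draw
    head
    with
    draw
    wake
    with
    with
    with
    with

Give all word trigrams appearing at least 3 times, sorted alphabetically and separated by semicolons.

wake with with; with with wake; with with with

Trigram counts meeting the condition (at least 3 times):
  wake with with: 3
  with with wake: 3
  with with with: 8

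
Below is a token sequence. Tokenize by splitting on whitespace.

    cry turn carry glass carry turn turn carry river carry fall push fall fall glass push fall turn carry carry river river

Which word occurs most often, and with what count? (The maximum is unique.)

Unigram frequencies (highest first):
  carry: 6
  turn: 4
  fall: 4
  river: 3
  glass: 2
  push: 2
  … (1 more, each ≤ 1)

"carry", 6 times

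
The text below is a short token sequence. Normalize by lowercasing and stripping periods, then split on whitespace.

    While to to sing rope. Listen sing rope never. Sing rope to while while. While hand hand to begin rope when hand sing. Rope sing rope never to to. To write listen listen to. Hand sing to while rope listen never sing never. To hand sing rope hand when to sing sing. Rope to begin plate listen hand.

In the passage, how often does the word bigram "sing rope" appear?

7

Scanning the 57 overlapping bigram windows for "sing rope":
  position 4–5: sing rope
  position 7–8: sing rope
  position 10–11: sing rope
  position 23–24: sing rope
  position 25–26: sing rope
  position 46–47: sing rope
  position 52–53: sing rope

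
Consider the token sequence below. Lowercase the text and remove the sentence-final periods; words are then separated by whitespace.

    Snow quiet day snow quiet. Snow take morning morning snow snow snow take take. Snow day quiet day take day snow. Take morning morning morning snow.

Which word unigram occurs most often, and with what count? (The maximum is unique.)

Unigram frequencies (highest first):
  snow: 9
  take: 5
  morning: 5
  day: 4
  quiet: 3

"snow", 9 times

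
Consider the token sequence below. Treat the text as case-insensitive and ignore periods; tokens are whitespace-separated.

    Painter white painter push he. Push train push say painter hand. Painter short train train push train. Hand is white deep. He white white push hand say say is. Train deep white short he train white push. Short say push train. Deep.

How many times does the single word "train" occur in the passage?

Scanning the 42 tokens for "train":
  position 7: train
  position 14: train
  position 15: train
  position 17: train
  position 30: train
  position 35: train
  position 41: train

7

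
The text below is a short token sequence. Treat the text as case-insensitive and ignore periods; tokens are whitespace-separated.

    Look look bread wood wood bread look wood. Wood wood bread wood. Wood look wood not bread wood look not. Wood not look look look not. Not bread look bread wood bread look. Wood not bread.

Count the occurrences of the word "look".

10

Scanning the 36 tokens for "look":
  position 1: look
  position 2: look
  position 7: look
  position 14: look
  position 19: look
  position 23: look
  position 24: look
  position 25: look
  position 29: look
  position 33: look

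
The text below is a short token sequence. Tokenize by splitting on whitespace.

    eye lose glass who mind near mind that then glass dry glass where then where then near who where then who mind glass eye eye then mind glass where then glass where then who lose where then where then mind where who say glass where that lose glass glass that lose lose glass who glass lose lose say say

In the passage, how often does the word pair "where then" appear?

Scanning the 58 overlapping bigram windows for "where then":
  position 13–14: where then
  position 15–16: where then
  position 19–20: where then
  position 29–30: where then
  position 32–33: where then
  position 36–37: where then
  position 38–39: where then

7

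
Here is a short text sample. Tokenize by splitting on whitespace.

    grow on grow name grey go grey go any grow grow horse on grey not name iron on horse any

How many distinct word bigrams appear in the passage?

20 tokens → 19 bigram windows in total.
Repeated bigrams (each contributes count−1 duplicates):
  grey go: 2
1 duplicate windows → 19 − 1 = 18 distinct.

18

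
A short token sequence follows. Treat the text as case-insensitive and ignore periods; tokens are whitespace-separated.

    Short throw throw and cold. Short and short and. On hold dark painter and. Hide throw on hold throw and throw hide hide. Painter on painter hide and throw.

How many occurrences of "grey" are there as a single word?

Scanning the 29 tokens for "grey":
  (none found)

0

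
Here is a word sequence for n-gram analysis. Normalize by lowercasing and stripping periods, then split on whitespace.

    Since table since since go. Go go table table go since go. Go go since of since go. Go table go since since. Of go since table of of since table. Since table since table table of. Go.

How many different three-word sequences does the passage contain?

38 tokens → 36 trigram windows in total.
Repeated trigrams (each contributes count−1 duplicates):
  since go go: 3
  since table since: 3
  go go go: 2
  go go table: 2
  table go since: 2
  table since table: 2
8 duplicate windows → 36 − 8 = 28 distinct.

28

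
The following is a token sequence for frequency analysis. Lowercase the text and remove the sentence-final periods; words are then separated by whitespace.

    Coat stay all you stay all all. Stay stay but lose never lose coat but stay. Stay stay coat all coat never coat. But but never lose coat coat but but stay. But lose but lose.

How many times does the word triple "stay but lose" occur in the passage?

2

Scanning the 34 overlapping trigram windows for "stay but lose":
  position 9–11: stay but lose
  position 32–34: stay but lose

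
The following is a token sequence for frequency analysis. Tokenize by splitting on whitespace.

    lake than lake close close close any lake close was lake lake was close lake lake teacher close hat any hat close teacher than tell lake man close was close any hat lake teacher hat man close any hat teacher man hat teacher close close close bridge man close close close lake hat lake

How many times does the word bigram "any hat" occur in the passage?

Scanning the 53 overlapping bigram windows for "any hat":
  position 20–21: any hat
  position 31–32: any hat
  position 38–39: any hat

3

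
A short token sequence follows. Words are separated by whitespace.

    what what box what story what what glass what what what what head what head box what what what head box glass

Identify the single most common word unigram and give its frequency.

Unigram frequencies (highest first):
  what: 13
  box: 3
  head: 3
  glass: 2
  story: 1

"what", 13 times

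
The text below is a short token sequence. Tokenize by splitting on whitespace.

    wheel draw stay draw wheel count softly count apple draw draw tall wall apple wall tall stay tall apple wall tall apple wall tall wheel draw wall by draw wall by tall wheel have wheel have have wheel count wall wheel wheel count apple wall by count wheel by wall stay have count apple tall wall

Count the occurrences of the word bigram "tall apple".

2

Scanning the 55 overlapping bigram windows for "tall apple":
  position 18–19: tall apple
  position 21–22: tall apple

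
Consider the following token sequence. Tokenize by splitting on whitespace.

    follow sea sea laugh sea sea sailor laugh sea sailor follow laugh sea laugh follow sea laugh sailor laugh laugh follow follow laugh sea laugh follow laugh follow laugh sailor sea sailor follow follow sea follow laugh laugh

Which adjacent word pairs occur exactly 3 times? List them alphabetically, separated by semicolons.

follow sea; sea sailor

Bigram counts meeting the condition (exactly 3 times):
  follow sea: 3
  sea sailor: 3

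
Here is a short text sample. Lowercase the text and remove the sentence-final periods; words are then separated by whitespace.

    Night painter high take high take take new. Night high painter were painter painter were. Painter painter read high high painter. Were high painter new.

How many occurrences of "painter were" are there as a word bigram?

Scanning the 24 overlapping bigram windows for "painter were":
  position 11–12: painter were
  position 14–15: painter were
  position 21–22: painter were

3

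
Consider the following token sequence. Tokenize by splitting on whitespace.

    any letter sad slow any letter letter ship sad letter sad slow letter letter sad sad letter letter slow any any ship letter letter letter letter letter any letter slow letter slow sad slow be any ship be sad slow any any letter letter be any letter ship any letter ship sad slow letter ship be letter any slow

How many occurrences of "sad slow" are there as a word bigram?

5

Scanning the 58 overlapping bigram windows for "sad slow":
  position 3–4: sad slow
  position 11–12: sad slow
  position 33–34: sad slow
  position 39–40: sad slow
  position 52–53: sad slow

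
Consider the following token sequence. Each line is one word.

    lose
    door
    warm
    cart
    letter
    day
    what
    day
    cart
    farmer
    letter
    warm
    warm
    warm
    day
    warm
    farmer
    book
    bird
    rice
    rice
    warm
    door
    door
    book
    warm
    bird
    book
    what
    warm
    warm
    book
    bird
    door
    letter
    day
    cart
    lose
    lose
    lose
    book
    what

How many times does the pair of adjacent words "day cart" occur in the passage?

2

Scanning the 41 overlapping bigram windows for "day cart":
  position 8–9: day cart
  position 36–37: day cart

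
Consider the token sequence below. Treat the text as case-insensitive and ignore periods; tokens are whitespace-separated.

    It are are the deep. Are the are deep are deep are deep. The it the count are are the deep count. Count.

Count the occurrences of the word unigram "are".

8

Scanning the 23 tokens for "are":
  position 2: are
  position 3: are
  position 6: are
  position 8: are
  position 10: are
  position 12: are
  position 18: are
  position 19: are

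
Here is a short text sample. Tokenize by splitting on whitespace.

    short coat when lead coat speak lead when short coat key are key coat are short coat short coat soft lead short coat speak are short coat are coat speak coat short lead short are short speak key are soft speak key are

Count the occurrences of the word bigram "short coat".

Scanning the 42 overlapping bigram windows for "short coat":
  position 1–2: short coat
  position 9–10: short coat
  position 16–17: short coat
  position 18–19: short coat
  position 22–23: short coat
  position 26–27: short coat

6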